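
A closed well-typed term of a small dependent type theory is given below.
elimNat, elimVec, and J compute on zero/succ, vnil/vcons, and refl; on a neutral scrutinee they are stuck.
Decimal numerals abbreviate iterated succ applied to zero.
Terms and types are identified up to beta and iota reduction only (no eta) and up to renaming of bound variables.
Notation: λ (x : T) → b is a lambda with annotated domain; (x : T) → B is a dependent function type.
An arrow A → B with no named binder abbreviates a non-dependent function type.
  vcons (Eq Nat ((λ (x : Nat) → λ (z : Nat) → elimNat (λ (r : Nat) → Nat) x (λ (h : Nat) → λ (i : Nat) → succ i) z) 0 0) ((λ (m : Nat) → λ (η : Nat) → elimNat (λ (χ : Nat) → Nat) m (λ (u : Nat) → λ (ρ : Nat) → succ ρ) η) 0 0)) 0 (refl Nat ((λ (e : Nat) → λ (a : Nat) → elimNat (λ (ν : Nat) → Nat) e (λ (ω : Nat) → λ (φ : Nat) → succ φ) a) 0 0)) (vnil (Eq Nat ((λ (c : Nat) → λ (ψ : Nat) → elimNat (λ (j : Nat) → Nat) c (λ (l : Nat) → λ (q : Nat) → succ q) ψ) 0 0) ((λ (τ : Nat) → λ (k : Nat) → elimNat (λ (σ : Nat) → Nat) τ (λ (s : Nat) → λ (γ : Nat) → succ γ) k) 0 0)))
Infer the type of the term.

the term's type:
  Vec (Eq Nat 0 0) 1


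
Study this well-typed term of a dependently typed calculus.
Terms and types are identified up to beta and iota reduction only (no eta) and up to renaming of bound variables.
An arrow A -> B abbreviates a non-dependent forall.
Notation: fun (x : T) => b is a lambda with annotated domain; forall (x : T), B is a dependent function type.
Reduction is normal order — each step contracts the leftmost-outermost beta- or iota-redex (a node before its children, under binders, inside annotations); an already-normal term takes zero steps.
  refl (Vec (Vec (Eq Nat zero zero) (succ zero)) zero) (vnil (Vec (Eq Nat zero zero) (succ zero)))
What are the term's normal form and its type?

reduced normal form:
  refl (Vec (Vec (Eq Nat zero zero) (succ zero)) zero) (vnil (Vec (Eq Nat zero zero) (succ zero)))
type:
  Eq (Vec (Vec (Eq Nat zero zero) (succ zero)) zero) (vnil (Vec (Eq Nat zero zero) (succ zero))) (vnil (Vec (Eq Nat zero zero) (succ zero)))
observation: no redex remains anywhere in the term; it is its own normal form.


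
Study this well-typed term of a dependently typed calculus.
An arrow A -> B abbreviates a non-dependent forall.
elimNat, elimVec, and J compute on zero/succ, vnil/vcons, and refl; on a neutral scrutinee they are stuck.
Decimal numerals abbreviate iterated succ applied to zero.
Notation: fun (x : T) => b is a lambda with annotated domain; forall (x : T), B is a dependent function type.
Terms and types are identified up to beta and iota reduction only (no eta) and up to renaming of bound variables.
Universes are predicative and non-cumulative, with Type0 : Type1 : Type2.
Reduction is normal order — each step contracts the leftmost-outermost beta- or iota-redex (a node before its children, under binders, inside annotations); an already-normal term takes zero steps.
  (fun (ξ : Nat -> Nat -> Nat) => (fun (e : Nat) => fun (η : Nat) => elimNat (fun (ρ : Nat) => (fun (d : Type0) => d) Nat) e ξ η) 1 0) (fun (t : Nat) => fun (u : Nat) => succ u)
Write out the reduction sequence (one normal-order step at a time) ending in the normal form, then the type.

reduction (normal order):
  (fun (ξ : Nat -> Nat -> Nat) => (fun (e : Nat) => fun (η : Nat) => elimNat (fun (ρ : Nat) => (fun (d : Type0) => d) Nat) e ξ η) 1 0) (fun (t : Nat) => fun (u : Nat) => succ u)
  ~> (fun (ξ : Nat) => fun (e : Nat) => elimNat (fun (η : Nat) => (fun (ρ : Type0) => ρ) Nat) ξ (fun (d : Nat) => fun (t : Nat) => succ t) e) 1 0
  ~> (fun (ξ : Nat) => elimNat (fun (e : Nat) => (fun (η : Type0) => η) Nat) 1 (fun (ρ : Nat) => fun (d : Nat) => succ d) ξ) 0
  ~> elimNat (fun (ξ : Nat) => (fun (e : Type0) => e) Nat) 1 (fun (η : Nat) => fun (ρ : Nat) => succ ρ) 0
  ~> 1
the term's type:
  Nat


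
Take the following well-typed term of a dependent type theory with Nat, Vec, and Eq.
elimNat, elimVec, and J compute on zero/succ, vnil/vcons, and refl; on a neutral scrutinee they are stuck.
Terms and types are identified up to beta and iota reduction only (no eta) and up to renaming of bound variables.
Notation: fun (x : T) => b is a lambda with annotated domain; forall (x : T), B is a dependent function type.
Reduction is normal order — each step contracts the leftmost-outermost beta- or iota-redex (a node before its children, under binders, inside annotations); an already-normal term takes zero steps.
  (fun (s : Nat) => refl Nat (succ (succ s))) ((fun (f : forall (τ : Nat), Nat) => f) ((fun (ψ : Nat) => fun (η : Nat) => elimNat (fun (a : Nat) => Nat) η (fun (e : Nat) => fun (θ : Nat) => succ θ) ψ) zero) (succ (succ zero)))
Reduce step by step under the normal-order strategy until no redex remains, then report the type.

reduction (normal order):
  (fun (s : Nat) => refl Nat (succ (succ s))) ((fun (f : forall (τ : Nat), Nat) => f) ((fun (ψ : Nat) => fun (η : Nat) => elimNat (fun (a : Nat) => Nat) η (fun (e : Nat) => fun (θ : Nat) => succ θ) ψ) zero) (succ (succ zero)))
  ~> refl Nat (succ (succ ((fun (s : forall (f : Nat), Nat) => s) ((fun (τ : Nat) => fun (ψ : Nat) => elimNat (fun (η : Nat) => Nat) ψ (fun (a : Nat) => fun (e : Nat) => succ e) τ) zero) (succ (succ zero)))))
  ~> refl Nat (succ (succ ((fun (s : Nat) => fun (f : Nat) => elimNat (fun (τ : Nat) => Nat) f (fun (ψ : Nat) => fun (η : Nat) => succ η) s) zero (succ (succ zero)))))
  ~> refl Nat (succ (succ ((fun (s : Nat) => elimNat (fun (f : Nat) => Nat) s (fun (τ : Nat) => fun (ψ : Nat) => succ ψ) zero) (succ (succ zero)))))
  ~> refl Nat (succ (succ (elimNat (fun (s : Nat) => Nat) (succ (succ zero)) (fun (f : Nat) => fun (τ : Nat) => succ τ) zero)))
  ~> refl Nat (succ (succ (succ (succ zero))))
type:
  Eq Nat (succ (succ (succ (succ zero)))) (succ (succ (succ (succ zero))))


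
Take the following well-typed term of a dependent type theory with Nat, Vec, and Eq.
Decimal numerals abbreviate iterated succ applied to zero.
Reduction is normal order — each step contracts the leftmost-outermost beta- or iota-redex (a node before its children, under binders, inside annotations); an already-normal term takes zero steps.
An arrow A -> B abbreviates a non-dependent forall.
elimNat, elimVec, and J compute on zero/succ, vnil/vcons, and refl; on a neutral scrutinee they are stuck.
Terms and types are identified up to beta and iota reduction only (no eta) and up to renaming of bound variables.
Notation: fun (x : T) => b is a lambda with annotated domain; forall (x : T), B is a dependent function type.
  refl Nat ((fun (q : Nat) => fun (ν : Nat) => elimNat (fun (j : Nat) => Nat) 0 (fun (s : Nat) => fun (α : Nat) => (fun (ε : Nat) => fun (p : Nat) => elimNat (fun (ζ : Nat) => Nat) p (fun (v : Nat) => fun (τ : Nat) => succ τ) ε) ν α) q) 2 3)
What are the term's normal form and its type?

reduced normal form:
  refl Nat 6
type:
  Eq Nat 6 6
observation: contracting a beta-redex first, the term normalizes in 33 steps.


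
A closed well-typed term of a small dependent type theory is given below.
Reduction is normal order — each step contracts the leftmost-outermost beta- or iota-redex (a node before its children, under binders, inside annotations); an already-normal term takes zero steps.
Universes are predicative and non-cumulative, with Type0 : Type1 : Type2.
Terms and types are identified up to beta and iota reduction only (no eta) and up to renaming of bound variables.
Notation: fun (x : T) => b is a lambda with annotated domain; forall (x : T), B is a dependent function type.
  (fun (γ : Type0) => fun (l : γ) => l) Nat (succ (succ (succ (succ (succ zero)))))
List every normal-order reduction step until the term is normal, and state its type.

normal-order reduction sequence:
  (fun (γ : Type0) => fun (l : γ) => l) Nat (succ (succ (succ (succ (succ zero)))))
  ~> (fun (γ : Nat) => γ) (succ (succ (succ (succ (succ zero)))))
  ~> succ (succ (succ (succ (succ zero))))
type:
  Nat


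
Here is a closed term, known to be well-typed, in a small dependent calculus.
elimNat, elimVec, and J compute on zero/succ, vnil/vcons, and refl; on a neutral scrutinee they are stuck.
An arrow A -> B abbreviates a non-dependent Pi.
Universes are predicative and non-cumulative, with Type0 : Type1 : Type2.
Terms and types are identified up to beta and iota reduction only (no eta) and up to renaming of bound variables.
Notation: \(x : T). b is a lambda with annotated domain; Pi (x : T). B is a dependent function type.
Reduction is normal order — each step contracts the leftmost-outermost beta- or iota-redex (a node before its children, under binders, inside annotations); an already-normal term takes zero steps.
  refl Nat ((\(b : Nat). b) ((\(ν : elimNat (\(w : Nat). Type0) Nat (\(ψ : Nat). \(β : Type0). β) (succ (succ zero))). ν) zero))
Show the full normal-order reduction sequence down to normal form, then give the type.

reduction (normal order):
  refl Nat ((\(b : Nat). b) ((\(ν : elimNat (\(w : Nat). Type0) Nat (\(ψ : Nat). \(β : Type0). β) (succ (succ zero))). ν) zero))
  ~> refl Nat ((\(b : elimNat (\(ν : Nat). Type0) Nat (\(w : Nat). \(ψ : Type0). ψ) (succ (succ zero))). b) zero)
  ~> refl Nat zero
inferred type:
  Eq Nat zero zero


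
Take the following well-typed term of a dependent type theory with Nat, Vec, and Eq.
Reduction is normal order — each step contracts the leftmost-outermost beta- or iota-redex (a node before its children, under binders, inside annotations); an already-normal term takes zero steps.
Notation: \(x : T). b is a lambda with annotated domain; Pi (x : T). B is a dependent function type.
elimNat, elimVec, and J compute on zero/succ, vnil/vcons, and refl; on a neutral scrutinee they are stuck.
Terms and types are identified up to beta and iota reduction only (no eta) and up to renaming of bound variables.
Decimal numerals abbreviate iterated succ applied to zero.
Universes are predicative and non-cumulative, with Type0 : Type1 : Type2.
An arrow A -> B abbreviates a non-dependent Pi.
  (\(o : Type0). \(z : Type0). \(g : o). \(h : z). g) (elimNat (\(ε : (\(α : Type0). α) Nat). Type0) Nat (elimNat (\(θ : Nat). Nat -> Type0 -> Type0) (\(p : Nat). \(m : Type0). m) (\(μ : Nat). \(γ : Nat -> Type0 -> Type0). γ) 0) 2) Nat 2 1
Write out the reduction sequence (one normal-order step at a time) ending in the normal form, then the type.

normal-order reduction:
  (\(o : Type0). \(z : Type0). \(g : o). \(h : z). g) (elimNat (\(ε : (\(α : Type0). α) Nat). Type0) Nat (elimNat (\(θ : Nat). Nat -> Type0 -> Type0) (\(p : Nat). \(m : Type0). m) (\(μ : Nat). \(γ : Nat -> Type0 -> Type0). γ) 0) 2) Nat 2 1
  ~> (\(o : Type0). \(z : elimNat (\(g : (\(h : Type0). h) Nat). Type0) Nat (elimNat (\(ε : Nat). Nat -> Type0 -> Type0) (\(α : Nat). \(θ : Type0). θ) (\(p : Nat). \(m : Nat -> Type0 -> Type0). m) 0) 2). \(μ : o). z) Nat 2 1
  ~> (\(o : elimNat (\(z : (\(g : Type0). g) Nat). Type0) Nat (elimNat (\(h : Nat). Nat -> Type0 -> Type0) (\(ε : Nat). \(α : Type0). α) (\(θ : Nat). \(p : Nat -> Type0 -> Type0). p) 0) 2). \(m : Nat). o) 2 1
  ~> (\(o : Nat). 2) 1
  ~> 2
type:
  Nat


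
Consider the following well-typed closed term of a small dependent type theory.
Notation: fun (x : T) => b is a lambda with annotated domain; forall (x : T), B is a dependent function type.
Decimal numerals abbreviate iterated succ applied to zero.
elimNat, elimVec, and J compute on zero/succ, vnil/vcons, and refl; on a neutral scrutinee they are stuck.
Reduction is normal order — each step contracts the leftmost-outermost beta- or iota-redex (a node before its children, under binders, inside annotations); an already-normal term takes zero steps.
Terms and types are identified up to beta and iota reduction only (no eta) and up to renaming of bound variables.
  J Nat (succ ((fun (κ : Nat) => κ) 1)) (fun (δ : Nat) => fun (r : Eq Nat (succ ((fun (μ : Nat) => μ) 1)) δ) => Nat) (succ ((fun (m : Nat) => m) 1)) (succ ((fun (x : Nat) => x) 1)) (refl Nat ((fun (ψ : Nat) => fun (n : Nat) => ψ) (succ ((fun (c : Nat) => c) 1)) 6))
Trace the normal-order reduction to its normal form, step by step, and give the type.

reduction (normal order):
  J Nat (succ ((fun (κ : Nat) => κ) 1)) (fun (δ : Nat) => fun (r : Eq Nat (succ ((fun (μ : Nat) => μ) 1)) δ) => Nat) (succ ((fun (m : Nat) => m) 1)) (succ ((fun (x : Nat) => x) 1)) (refl Nat ((fun (ψ : Nat) => fun (n : Nat) => ψ) (succ ((fun (c : Nat) => c) 1)) 6))
  ~> succ ((fun (κ : Nat) => κ) 1)
  ~> 2
the term's type:
  Nat


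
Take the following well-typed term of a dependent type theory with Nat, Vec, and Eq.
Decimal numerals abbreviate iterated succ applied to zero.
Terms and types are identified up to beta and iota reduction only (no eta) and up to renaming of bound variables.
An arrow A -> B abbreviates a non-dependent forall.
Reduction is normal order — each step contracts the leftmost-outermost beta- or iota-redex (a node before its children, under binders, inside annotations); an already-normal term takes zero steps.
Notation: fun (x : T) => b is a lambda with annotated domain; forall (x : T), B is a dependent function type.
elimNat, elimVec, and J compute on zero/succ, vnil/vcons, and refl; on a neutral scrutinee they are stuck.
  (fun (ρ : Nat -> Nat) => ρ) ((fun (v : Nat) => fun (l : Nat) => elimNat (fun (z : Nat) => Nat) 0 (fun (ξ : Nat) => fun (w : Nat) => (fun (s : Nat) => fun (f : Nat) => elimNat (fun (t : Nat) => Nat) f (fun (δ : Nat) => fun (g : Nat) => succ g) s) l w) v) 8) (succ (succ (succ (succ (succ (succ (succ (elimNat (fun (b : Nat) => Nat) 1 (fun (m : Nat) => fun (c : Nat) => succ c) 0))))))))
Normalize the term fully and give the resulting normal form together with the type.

reduced normal form:
  64
inferred type:
  Nat


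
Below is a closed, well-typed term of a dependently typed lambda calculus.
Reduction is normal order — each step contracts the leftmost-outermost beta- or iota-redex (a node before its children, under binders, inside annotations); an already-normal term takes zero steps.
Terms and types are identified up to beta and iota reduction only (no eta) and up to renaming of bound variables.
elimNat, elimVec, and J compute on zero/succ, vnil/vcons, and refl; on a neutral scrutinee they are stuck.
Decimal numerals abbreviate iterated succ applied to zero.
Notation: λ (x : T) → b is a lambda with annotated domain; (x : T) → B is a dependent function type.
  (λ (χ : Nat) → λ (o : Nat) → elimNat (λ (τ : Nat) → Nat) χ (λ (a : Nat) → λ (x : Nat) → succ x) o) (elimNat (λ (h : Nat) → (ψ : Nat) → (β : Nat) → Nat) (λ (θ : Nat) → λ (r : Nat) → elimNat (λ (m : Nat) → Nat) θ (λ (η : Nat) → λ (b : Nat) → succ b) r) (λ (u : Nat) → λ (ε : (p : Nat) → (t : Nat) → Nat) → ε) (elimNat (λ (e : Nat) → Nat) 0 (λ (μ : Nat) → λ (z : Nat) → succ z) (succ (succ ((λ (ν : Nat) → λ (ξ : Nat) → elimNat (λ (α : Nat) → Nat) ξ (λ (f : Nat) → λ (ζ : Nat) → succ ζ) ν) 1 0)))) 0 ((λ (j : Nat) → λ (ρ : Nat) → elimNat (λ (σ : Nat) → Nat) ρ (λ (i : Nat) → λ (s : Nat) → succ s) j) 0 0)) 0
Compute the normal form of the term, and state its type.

normal form:
  0
the term's type:
  Nat
observation: normalization takes exactly 35 steps under the normal-order strategy.


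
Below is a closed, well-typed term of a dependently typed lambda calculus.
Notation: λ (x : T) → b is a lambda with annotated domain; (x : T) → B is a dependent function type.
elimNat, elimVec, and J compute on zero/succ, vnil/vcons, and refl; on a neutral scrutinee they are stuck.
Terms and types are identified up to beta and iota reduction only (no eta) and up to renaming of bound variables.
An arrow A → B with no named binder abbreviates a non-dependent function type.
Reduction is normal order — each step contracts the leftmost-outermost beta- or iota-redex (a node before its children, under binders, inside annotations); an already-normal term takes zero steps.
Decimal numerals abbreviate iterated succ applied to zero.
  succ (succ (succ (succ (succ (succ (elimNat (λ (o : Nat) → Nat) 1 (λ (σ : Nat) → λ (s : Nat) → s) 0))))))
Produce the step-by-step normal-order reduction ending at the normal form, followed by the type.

normal-order reduction:
  succ (succ (succ (succ (succ (succ (elimNat (λ (o : Nat) → Nat) 1 (λ (σ : Nat) → λ (s : Nat) → s) 0))))))
  ~> 7
type:
  Nat


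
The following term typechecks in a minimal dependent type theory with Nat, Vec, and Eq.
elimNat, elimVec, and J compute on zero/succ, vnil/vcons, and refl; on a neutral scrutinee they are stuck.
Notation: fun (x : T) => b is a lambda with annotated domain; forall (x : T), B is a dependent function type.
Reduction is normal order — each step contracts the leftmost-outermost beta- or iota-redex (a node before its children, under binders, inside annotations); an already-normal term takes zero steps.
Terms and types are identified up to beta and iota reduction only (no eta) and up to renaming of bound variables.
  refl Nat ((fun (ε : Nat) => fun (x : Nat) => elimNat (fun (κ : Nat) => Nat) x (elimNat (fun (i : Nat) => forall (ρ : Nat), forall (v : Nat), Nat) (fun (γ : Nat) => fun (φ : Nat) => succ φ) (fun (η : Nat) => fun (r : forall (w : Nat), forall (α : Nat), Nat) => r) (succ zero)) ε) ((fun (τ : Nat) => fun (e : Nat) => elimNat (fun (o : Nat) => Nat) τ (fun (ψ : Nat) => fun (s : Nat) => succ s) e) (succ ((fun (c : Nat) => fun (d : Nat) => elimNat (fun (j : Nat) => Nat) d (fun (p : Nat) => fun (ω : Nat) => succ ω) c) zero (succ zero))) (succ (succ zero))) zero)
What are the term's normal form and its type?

reduced normal form:
  refl Nat (succ (succ (succ (succ zero))))
type:
  Eq Nat (succ (succ (succ (succ zero)))) (succ (succ (succ (succ zero))))
observation: 31 normal-order steps separate the term from its normal form.


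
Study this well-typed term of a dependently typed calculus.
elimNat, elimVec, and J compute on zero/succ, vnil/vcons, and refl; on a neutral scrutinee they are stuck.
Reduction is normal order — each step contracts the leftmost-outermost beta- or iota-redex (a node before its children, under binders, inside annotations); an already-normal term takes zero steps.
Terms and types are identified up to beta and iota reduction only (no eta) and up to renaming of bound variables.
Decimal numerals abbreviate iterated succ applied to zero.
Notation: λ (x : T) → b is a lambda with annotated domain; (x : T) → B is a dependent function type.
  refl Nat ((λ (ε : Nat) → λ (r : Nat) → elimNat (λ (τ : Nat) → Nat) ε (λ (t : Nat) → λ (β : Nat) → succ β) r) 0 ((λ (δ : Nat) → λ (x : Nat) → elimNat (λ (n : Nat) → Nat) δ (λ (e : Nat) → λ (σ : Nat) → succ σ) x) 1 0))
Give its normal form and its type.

resulting normal form:
  refl Nat 1
the term's type:
  Eq Nat 1 1
observation: the first redex contracted is a beta-redex; the normal form is reached in 9 normal-order steps.


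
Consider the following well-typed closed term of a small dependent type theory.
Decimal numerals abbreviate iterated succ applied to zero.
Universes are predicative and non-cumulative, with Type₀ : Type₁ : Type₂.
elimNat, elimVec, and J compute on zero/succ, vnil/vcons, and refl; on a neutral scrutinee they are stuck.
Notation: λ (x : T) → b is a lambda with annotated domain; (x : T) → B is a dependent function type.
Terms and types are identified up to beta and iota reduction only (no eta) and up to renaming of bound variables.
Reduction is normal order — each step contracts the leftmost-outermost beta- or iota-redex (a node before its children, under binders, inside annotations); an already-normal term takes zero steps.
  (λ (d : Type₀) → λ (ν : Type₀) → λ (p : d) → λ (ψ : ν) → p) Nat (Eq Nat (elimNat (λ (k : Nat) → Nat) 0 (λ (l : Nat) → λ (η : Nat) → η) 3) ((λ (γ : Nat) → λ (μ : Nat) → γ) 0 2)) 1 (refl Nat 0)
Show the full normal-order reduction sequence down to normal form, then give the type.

reduction (normal order):
  (λ (d : Type₀) → λ (ν : Type₀) → λ (p : d) → λ (ψ : ν) → p) Nat (Eq Nat (elimNat (λ (k : Nat) → Nat) 0 (λ (l : Nat) → λ (η : Nat) → η) 3) ((λ (γ : Nat) → λ (μ : Nat) → γ) 0 2)) 1 (refl Nat 0)
  ~> (λ (d : Type₀) → λ (ν : Nat) → λ (p : d) → ν) (Eq Nat (elimNat (λ (ψ : Nat) → Nat) 0 (λ (k : Nat) → λ (l : Nat) → l) 3) ((λ (η : Nat) → λ (γ : Nat) → η) 0 2)) 1 (refl Nat 0)
  ~> (λ (d : Nat) → λ (ν : Eq Nat (elimNat (λ (p : Nat) → Nat) 0 (λ (ψ : Nat) → λ (k : Nat) → k) 3) ((λ (l : Nat) → λ (η : Nat) → l) 0 2)) → d) 1 (refl Nat 0)
  ~> (λ (d : Eq Nat (elimNat (λ (ν : Nat) → Nat) 0 (λ (p : Nat) → λ (ψ : Nat) → ψ) 3) ((λ (k : Nat) → λ (l : Nat) → k) 0 2)) → 1) (refl Nat 0)
  ~> 1
type:
  Nat


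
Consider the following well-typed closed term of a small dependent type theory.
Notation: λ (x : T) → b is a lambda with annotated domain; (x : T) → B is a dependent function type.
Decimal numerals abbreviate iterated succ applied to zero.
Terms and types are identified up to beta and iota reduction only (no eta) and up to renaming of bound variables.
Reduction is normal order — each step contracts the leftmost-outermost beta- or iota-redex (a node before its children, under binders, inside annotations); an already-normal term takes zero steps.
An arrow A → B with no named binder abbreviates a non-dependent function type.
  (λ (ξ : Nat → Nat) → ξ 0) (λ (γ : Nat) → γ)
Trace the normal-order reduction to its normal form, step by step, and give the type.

normal-order reduction:
  (λ (ξ : Nat → Nat) → ξ 0) (λ (γ : Nat) → γ)
  ~> (λ (ξ : Nat) → ξ) 0
  ~> 0
type:
  Nat


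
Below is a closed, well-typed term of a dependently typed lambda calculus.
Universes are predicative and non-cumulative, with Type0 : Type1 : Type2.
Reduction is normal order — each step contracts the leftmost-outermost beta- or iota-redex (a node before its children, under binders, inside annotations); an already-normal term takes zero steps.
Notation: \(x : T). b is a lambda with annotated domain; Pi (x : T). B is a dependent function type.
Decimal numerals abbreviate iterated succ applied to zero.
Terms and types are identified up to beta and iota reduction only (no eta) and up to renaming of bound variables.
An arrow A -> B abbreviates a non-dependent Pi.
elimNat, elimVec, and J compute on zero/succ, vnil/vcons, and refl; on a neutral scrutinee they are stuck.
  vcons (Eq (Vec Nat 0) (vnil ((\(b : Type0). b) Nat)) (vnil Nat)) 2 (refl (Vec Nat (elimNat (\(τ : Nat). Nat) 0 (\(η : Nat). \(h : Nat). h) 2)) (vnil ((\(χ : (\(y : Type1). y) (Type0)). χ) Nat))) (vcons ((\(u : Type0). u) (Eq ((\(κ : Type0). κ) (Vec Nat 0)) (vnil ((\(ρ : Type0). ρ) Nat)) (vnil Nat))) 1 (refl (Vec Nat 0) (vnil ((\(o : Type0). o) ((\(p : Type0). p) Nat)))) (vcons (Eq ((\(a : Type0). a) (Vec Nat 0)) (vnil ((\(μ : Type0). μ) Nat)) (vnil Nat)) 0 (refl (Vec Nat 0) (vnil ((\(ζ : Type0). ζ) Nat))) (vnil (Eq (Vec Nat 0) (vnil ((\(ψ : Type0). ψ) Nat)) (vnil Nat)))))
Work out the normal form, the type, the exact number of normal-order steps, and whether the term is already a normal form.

reduced normal form:
  vcons (Eq (Vec Nat 0) (vnil Nat) (vnil Nat)) 2 (refl (Vec Nat 0) (vnil Nat)) (vcons (Eq (Vec Nat 0) (vnil Nat) (vnil Nat)) 1 (refl (Vec Nat 0) (vnil Nat)) (vcons (Eq (Vec Nat 0) (vnil Nat) (vnil Nat)) 0 (refl (Vec Nat 0) (vnil Nat)) (vnil (Eq (Vec Nat 0) (vnil Nat) (vnil Nat)))))
the term's type:
  Vec (Eq (Vec Nat 0) (vnil Nat) (vnil Nat)) 3
normal-order step count: 18
already normal: no
first redex: a beta-redex


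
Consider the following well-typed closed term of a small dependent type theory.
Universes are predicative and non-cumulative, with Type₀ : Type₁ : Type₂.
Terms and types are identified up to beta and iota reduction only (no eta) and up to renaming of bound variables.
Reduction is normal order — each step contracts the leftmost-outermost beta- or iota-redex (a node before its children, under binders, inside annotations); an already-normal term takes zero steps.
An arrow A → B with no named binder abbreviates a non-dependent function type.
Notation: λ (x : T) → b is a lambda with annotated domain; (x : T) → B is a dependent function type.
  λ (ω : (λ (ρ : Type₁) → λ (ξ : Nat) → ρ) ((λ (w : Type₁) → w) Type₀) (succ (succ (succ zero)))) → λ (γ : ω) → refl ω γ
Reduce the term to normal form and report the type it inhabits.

normal form:
  λ (ω : Type₀) → λ (ρ : ω) → refl ω ρ
type:
  (ω : Type₀) → (ρ : ω) → Eq ω ρ ρ


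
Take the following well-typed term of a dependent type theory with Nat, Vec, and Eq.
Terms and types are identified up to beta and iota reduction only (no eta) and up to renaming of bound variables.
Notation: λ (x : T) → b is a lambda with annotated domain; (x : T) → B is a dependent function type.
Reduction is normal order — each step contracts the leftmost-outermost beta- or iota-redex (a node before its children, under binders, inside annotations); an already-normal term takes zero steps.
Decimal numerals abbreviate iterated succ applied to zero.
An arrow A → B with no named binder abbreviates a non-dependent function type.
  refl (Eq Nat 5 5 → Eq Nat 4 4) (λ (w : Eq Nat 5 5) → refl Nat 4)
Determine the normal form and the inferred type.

normal form:
  refl (Eq Nat 5 5 → Eq Nat 4 4) (λ (w : Eq Nat 5 5) → refl Nat 4)
inferred type:
  Eq (Eq Nat 5 5 → Eq Nat 4 4) (λ (w : Eq Nat 5 5) → refl Nat 4) (λ (τ : Eq Nat 5 5) → refl Nat 4)
observation: the term is already in normal form.


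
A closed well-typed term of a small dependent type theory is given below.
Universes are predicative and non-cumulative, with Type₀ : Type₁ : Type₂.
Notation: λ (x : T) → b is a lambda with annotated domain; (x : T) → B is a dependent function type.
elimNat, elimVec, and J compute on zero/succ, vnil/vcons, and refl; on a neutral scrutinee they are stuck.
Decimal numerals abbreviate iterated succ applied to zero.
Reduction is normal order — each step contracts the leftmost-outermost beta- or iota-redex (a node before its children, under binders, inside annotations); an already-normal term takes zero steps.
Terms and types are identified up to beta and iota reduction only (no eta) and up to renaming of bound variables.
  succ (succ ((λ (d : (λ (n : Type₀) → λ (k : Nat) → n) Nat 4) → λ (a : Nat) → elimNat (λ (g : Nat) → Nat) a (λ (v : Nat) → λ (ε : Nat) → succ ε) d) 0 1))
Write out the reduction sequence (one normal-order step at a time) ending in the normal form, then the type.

reduction (normal order):
  succ (succ ((λ (d : (λ (n : Type₀) → λ (k : Nat) → n) Nat 4) → λ (a : Nat) → elimNat (λ (g : Nat) → Nat) a (λ (v : Nat) → λ (ε : Nat) → succ ε) d) 0 1))
  ~> succ (succ ((λ (d : Nat) → elimNat (λ (n : Nat) → Nat) d (λ (k : Nat) → λ (a : Nat) → succ a) 0) 1))
  ~> succ (succ (elimNat (λ (d : Nat) → Nat) 1 (λ (n : Nat) → λ (k : Nat) → succ k) 0))
  ~> 3
the term's type:
  Nat


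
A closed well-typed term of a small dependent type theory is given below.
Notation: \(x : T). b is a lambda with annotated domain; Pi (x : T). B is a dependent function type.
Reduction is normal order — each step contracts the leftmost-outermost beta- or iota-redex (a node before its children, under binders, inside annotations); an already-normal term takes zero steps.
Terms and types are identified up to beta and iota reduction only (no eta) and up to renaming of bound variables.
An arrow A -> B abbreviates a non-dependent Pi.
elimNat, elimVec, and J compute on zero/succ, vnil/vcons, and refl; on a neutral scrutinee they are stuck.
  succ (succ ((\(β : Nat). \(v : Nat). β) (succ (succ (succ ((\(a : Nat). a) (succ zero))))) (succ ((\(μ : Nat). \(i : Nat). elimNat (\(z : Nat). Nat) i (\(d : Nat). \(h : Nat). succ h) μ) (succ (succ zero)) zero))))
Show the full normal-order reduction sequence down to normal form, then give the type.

normal-order reduction:
  succ (succ ((\(β : Nat). \(v : Nat). β) (succ (succ (succ ((\(a : Nat). a) (succ zero))))) (succ ((\(μ : Nat). \(i : Nat). elimNat (\(z : Nat). Nat) i (\(d : Nat). \(h : Nat). succ h) μ) (succ (succ zero)) zero))))
  ~> succ (succ ((\(β : Nat). succ (succ (succ ((\(v : Nat). v) (succ zero))))) (succ ((\(a : Nat). \(μ : Nat). elimNat (\(i : Nat). Nat) μ (\(z : Nat). \(d : Nat). succ d) a) (succ (succ zero)) zero))))
  ~> succ (succ (succ (succ (succ ((\(β : Nat). β) (succ zero))))))
  ~> succ (succ (succ (succ (succ (succ zero)))))
type:
  Nat


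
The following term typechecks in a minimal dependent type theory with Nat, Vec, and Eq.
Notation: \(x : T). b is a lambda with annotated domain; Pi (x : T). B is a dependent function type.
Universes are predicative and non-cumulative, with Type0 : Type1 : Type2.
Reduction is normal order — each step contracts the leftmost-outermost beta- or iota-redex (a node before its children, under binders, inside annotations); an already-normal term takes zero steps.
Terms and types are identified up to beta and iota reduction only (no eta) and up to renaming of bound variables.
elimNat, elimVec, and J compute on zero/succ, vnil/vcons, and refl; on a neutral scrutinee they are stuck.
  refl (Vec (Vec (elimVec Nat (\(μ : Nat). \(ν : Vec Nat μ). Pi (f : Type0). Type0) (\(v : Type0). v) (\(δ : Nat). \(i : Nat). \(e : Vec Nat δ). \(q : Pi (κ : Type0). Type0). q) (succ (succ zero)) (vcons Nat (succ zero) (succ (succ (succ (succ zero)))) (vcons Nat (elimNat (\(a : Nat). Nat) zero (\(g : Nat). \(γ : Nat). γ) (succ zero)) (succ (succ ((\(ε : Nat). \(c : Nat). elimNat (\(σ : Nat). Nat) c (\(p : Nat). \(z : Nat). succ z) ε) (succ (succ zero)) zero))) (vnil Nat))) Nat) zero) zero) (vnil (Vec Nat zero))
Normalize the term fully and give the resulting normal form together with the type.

reduced normal form:
  refl (Vec (Vec Nat zero) zero) (vnil (Vec Nat zero))
inferred type:
  Eq (Vec (Vec Nat zero) zero) (vnil (Vec Nat zero)) (vnil (Vec Nat zero))
observation: the term reaches its normal form after 12 normal-order steps.


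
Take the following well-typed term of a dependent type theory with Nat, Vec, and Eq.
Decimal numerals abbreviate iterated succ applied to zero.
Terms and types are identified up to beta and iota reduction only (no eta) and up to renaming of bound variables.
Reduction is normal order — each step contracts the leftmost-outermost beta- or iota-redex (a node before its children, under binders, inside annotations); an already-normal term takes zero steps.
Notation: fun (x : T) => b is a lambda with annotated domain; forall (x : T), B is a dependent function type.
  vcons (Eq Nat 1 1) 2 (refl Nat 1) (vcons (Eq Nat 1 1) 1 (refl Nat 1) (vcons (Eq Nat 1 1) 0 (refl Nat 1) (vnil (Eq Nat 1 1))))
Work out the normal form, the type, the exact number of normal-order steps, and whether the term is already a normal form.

resulting normal form:
  vcons (Eq Nat 1 1) 2 (refl Nat 1) (vcons (Eq Nat 1 1) 1 (refl Nat 1) (vcons (Eq Nat 1 1) 0 (refl Nat 1) (vnil (Eq Nat 1 1))))
inferred type:
  Vec (Eq Nat 1 1) 3
reduction steps (normal order): 0
already normal: yes


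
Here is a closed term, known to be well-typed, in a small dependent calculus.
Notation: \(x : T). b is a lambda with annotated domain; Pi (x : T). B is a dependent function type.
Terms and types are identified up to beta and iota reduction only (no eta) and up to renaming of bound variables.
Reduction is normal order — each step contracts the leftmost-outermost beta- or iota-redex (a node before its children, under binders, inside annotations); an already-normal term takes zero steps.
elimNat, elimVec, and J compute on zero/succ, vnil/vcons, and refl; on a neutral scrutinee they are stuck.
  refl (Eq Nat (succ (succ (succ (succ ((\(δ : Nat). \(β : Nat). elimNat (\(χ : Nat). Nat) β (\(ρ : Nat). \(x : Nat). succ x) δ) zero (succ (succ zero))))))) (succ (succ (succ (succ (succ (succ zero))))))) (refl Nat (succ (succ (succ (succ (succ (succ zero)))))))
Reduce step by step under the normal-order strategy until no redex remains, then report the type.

normal-order reduction sequence:
  refl (Eq Nat (succ (succ (succ (succ ((\(δ : Nat). \(β : Nat). elimNat (\(χ : Nat). Nat) β (\(ρ : Nat). \(x : Nat). succ x) δ) zero (succ (succ zero))))))) (succ (succ (succ (succ (succ (succ zero))))))) (refl Nat (succ (succ (succ (succ (succ (succ zero)))))))
  ~> refl (Eq Nat (succ (succ (succ (succ ((\(δ : Nat). elimNat (\(β : Nat). Nat) δ (\(χ : Nat). \(ρ : Nat). succ ρ) zero) (succ (succ zero))))))) (succ (succ (succ (succ (succ (succ zero))))))) (refl Nat (succ (succ (succ (succ (succ (succ zero)))))))
  ~> refl (Eq Nat (succ (succ (succ (succ (elimNat (\(δ : Nat). Nat) (succ (succ zero)) (\(β : Nat). \(χ : Nat). succ χ) zero))))) (succ (succ (succ (succ (succ (succ zero))))))) (refl Nat (succ (succ (succ (succ (succ (succ zero)))))))
  ~> refl (Eq Nat (succ (succ (succ (succ (succ (succ zero)))))) (succ (succ (succ (succ (succ (succ zero))))))) (refl Nat (succ (succ (succ (succ (succ (succ zero)))))))
inferred type:
  Eq (Eq Nat (succ (succ (succ (succ (succ (succ zero)))))) (succ (succ (succ (succ (succ (succ zero))))))) (refl Nat (succ (succ (succ (succ (succ (succ zero))))))) (refl Nat (succ (succ (succ (succ (succ (succ zero)))))))


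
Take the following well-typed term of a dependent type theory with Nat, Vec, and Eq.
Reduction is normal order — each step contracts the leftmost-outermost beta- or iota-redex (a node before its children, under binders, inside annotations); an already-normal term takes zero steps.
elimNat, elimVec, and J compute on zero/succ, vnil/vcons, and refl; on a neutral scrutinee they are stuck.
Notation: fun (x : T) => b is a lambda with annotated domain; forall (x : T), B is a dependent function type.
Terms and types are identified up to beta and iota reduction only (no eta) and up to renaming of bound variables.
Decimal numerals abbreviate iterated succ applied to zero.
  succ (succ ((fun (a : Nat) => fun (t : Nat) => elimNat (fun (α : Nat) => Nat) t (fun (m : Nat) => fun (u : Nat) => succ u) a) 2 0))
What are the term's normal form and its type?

normal form:
  4
type:
  Nat
observation: reduction starts at a beta-redex, and 9 normal-order steps reach the normal form.


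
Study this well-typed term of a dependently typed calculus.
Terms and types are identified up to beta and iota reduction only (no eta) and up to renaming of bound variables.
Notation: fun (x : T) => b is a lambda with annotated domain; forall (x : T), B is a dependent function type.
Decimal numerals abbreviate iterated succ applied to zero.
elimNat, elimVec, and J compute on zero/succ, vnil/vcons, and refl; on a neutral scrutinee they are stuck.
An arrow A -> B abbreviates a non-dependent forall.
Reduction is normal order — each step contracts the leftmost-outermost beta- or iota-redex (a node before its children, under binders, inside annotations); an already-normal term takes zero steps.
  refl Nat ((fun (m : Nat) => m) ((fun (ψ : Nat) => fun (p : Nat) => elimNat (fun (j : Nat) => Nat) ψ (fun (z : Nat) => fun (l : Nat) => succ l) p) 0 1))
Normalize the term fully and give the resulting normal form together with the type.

resulting normal form:
  refl Nat 1
the term's type:
  Eq Nat 1 1


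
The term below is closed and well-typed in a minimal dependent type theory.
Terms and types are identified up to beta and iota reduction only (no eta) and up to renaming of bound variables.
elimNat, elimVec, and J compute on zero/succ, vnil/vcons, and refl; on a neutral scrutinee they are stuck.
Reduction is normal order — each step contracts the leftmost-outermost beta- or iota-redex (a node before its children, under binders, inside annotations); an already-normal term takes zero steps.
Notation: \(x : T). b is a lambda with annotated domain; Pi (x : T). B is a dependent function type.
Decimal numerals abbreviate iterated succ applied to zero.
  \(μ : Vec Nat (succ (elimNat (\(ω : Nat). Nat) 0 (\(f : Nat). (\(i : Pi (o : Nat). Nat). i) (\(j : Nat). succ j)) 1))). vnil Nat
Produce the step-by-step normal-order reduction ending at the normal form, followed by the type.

normal-order reduction:
  \(μ : Vec Nat (succ (elimNat (\(ω : Nat). Nat) 0 (\(f : Nat). (\(i : Pi (o : Nat). Nat). i) (\(j : Nat). succ j)) 1))). vnil Nat
  ~> \(μ : Vec Nat (succ ((\(ω : Nat). (\(f : Pi (i : Nat). Nat). f) (\(o : Nat). succ o)) 0 (elimNat (\(j : Nat). Nat) 0 (\(ν : Nat). (\(γ : Pi (m : Nat). Nat). γ) (\(w : Nat). succ w)) 0)))). vnil Nat
  ~> \(μ : Vec Nat (succ ((\(ω : Pi (f : Nat). Nat). ω) (\(i : Nat). succ i) (elimNat (\(o : Nat). Nat) 0 (\(j : Nat). (\(ν : Pi (γ : Nat). Nat). ν) (\(m : Nat). succ m)) 0)))). vnil Nat
  ~> \(μ : Vec Nat (succ ((\(ω : Nat). succ ω) (elimNat (\(f : Nat). Nat) 0 (\(i : Nat). (\(o : Pi (j : Nat). Nat). o) (\(ν : Nat). succ ν)) 0)))). vnil Nat
  ~> \(μ : Vec Nat (succ (succ (elimNat (\(ω : Nat). Nat) 0 (\(f : Nat). (\(i : Pi (o : Nat). Nat). i) (\(j : Nat). succ j)) 0)))). vnil Nat
  ~> \(μ : Vec Nat 2). vnil Nat
inferred type:
  Pi (μ : Vec Nat 2). Vec Nat 0


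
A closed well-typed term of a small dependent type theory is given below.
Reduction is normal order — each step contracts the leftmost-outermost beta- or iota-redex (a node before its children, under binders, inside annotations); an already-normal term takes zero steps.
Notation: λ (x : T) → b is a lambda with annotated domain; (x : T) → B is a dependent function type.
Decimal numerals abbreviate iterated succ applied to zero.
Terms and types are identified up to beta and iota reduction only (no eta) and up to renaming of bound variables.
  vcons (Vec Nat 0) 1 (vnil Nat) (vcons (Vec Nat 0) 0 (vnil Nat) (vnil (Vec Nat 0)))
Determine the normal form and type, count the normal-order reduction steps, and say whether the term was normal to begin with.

resulting normal form:
  vcons (Vec Nat 0) 1 (vnil Nat) (vcons (Vec Nat 0) 0 (vnil Nat) (vnil (Vec Nat 0)))
inferred type:
  Vec (Vec Nat 0) 2
reduction steps (normal order): 0
started in normal form: yes


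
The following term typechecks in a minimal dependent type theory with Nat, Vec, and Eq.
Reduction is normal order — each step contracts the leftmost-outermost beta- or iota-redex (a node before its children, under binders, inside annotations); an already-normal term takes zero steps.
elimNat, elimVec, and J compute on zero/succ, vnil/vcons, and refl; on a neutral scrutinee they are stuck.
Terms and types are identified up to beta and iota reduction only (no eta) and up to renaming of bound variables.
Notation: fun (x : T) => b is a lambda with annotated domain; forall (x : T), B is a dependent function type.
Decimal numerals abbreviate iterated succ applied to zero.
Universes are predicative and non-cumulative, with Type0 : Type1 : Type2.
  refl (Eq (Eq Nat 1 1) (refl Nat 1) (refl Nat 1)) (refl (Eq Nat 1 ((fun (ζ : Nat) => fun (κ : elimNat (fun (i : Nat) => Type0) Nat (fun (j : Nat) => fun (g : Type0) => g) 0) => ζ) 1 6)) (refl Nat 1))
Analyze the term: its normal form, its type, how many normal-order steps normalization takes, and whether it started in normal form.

reduced normal form:
  refl (Eq (Eq Nat 1 1) (refl Nat 1) (refl Nat 1)) (refl (Eq Nat 1 1) (refl Nat 1))
inferred type:
  Eq (Eq (Eq Nat 1 1) (refl Nat 1) (refl Nat 1)) (refl (Eq Nat 1 1) (refl Nat 1)) (refl (Eq Nat 1 1) (refl Nat 1))
reduction steps (normal order): 2
started in normal form: no
first contracted redex: a beta-redex


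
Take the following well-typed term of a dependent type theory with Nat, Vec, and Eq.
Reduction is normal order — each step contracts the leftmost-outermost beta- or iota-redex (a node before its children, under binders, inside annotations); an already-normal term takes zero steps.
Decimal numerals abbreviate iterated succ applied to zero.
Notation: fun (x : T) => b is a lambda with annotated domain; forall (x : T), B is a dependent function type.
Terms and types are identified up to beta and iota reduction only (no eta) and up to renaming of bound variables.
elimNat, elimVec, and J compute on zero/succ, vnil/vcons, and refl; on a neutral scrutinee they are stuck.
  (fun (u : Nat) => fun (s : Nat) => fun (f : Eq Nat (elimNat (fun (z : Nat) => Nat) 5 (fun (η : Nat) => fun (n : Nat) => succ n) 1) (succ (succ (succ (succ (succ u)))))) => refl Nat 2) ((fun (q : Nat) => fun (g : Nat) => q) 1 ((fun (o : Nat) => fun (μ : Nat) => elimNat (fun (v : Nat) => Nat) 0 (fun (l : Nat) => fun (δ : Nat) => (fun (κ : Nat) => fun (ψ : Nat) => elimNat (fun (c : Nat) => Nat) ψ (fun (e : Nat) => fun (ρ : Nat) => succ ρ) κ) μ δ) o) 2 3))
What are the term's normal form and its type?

normal form:
  fun (u : Nat) => fun (s : Eq Nat 6 6) => refl Nat 2
inferred type:
  forall (u : Nat), forall (s : Eq Nat 6 6), Eq Nat 2 2
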